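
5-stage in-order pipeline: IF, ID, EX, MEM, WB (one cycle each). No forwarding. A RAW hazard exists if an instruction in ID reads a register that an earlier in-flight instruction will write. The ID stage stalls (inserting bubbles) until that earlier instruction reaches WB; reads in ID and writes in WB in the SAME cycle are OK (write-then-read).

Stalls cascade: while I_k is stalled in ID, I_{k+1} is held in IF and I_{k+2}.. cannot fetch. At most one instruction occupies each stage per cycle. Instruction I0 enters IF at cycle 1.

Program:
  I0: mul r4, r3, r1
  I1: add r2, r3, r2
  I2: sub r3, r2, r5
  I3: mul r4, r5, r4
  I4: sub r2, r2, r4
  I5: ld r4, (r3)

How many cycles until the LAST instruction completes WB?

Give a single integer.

I0 mul r4 <- r3,r1: IF@1 ID@2 stall=0 (-) EX@3 MEM@4 WB@5
I1 add r2 <- r3,r2: IF@2 ID@3 stall=0 (-) EX@4 MEM@5 WB@6
I2 sub r3 <- r2,r5: IF@3 ID@4 stall=2 (RAW on I1.r2 (WB@6)) EX@7 MEM@8 WB@9
I3 mul r4 <- r5,r4: IF@4 ID@7 stall=0 (-) EX@8 MEM@9 WB@10
I4 sub r2 <- r2,r4: IF@7 ID@8 stall=2 (RAW on I3.r4 (WB@10)) EX@11 MEM@12 WB@13
I5 ld r4 <- r3: IF@8 ID@11 stall=0 (-) EX@12 MEM@13 WB@14

Answer: 14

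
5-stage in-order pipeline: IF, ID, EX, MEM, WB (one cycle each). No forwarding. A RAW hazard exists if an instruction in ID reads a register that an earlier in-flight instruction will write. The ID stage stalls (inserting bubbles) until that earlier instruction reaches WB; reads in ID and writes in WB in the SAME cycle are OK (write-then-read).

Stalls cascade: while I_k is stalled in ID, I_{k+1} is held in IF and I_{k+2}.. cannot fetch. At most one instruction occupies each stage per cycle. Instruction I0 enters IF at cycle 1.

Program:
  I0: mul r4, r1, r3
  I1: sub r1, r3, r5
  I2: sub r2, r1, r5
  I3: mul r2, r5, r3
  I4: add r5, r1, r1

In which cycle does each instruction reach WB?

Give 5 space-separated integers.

I0 mul r4 <- r1,r3: IF@1 ID@2 stall=0 (-) EX@3 MEM@4 WB@5
I1 sub r1 <- r3,r5: IF@2 ID@3 stall=0 (-) EX@4 MEM@5 WB@6
I2 sub r2 <- r1,r5: IF@3 ID@4 stall=2 (RAW on I1.r1 (WB@6)) EX@7 MEM@8 WB@9
I3 mul r2 <- r5,r3: IF@4 ID@7 stall=0 (-) EX@8 MEM@9 WB@10
I4 add r5 <- r1,r1: IF@7 ID@8 stall=0 (-) EX@9 MEM@10 WB@11

Answer: 5 6 9 10 11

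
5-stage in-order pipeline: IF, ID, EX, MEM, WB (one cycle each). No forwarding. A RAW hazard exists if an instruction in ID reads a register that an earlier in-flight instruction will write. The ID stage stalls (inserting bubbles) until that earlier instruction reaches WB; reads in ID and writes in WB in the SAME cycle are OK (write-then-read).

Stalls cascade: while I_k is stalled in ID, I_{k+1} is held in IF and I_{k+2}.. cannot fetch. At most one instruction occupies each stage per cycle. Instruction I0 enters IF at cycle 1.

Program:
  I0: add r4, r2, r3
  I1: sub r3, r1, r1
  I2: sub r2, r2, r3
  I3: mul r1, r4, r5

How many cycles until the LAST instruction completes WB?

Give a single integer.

Answer: 10

Derivation:
I0 add r4 <- r2,r3: IF@1 ID@2 stall=0 (-) EX@3 MEM@4 WB@5
I1 sub r3 <- r1,r1: IF@2 ID@3 stall=0 (-) EX@4 MEM@5 WB@6
I2 sub r2 <- r2,r3: IF@3 ID@4 stall=2 (RAW on I1.r3 (WB@6)) EX@7 MEM@8 WB@9
I3 mul r1 <- r4,r5: IF@4 ID@7 stall=0 (-) EX@8 MEM@9 WB@10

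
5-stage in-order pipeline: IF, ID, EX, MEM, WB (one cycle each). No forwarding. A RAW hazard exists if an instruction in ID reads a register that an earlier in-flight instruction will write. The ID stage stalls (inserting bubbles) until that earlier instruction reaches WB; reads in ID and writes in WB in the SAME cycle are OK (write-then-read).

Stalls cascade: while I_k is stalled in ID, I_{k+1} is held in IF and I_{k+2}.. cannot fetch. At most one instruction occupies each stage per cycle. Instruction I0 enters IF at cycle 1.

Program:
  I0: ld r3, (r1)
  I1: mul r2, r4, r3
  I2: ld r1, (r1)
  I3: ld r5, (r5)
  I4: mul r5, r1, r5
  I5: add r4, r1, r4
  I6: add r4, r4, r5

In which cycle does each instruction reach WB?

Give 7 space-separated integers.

Answer: 5 8 9 10 13 14 17

Derivation:
I0 ld r3 <- r1: IF@1 ID@2 stall=0 (-) EX@3 MEM@4 WB@5
I1 mul r2 <- r4,r3: IF@2 ID@3 stall=2 (RAW on I0.r3 (WB@5)) EX@6 MEM@7 WB@8
I2 ld r1 <- r1: IF@3 ID@6 stall=0 (-) EX@7 MEM@8 WB@9
I3 ld r5 <- r5: IF@6 ID@7 stall=0 (-) EX@8 MEM@9 WB@10
I4 mul r5 <- r1,r5: IF@7 ID@8 stall=2 (RAW on I3.r5 (WB@10)) EX@11 MEM@12 WB@13
I5 add r4 <- r1,r4: IF@8 ID@11 stall=0 (-) EX@12 MEM@13 WB@14
I6 add r4 <- r4,r5: IF@11 ID@12 stall=2 (RAW on I5.r4 (WB@14)) EX@15 MEM@16 WB@17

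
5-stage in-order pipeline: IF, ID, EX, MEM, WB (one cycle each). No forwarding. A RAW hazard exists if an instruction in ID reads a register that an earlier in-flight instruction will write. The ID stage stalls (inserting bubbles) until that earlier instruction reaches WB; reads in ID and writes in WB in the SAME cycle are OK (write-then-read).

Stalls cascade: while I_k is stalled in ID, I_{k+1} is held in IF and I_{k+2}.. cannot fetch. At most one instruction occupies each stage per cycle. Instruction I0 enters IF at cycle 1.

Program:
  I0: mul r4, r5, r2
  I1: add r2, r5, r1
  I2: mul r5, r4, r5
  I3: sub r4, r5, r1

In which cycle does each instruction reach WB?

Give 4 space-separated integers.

Answer: 5 6 8 11

Derivation:
I0 mul r4 <- r5,r2: IF@1 ID@2 stall=0 (-) EX@3 MEM@4 WB@5
I1 add r2 <- r5,r1: IF@2 ID@3 stall=0 (-) EX@4 MEM@5 WB@6
I2 mul r5 <- r4,r5: IF@3 ID@4 stall=1 (RAW on I0.r4 (WB@5)) EX@6 MEM@7 WB@8
I3 sub r4 <- r5,r1: IF@4 ID@6 stall=2 (RAW on I2.r5 (WB@8)) EX@9 MEM@10 WB@11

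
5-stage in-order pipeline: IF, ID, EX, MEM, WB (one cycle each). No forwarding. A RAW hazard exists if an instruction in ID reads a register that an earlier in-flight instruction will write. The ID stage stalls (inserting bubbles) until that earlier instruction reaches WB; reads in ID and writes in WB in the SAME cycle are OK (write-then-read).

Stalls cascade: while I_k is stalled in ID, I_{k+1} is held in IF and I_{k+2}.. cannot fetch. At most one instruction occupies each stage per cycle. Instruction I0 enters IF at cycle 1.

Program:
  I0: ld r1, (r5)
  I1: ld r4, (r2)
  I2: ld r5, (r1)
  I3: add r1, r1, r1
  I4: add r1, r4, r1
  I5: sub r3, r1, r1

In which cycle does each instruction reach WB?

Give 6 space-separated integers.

I0 ld r1 <- r5: IF@1 ID@2 stall=0 (-) EX@3 MEM@4 WB@5
I1 ld r4 <- r2: IF@2 ID@3 stall=0 (-) EX@4 MEM@5 WB@6
I2 ld r5 <- r1: IF@3 ID@4 stall=1 (RAW on I0.r1 (WB@5)) EX@6 MEM@7 WB@8
I3 add r1 <- r1,r1: IF@4 ID@6 stall=0 (-) EX@7 MEM@8 WB@9
I4 add r1 <- r4,r1: IF@6 ID@7 stall=2 (RAW on I3.r1 (WB@9)) EX@10 MEM@11 WB@12
I5 sub r3 <- r1,r1: IF@7 ID@10 stall=2 (RAW on I4.r1 (WB@12)) EX@13 MEM@14 WB@15

Answer: 5 6 8 9 12 15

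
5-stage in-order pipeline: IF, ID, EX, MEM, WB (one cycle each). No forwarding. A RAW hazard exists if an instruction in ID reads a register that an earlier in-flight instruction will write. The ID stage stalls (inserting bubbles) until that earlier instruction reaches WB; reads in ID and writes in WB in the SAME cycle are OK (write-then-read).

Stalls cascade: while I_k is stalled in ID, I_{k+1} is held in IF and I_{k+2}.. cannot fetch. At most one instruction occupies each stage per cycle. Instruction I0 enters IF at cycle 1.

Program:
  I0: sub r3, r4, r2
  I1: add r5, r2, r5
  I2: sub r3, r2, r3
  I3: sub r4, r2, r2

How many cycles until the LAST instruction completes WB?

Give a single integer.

Answer: 9

Derivation:
I0 sub r3 <- r4,r2: IF@1 ID@2 stall=0 (-) EX@3 MEM@4 WB@5
I1 add r5 <- r2,r5: IF@2 ID@3 stall=0 (-) EX@4 MEM@5 WB@6
I2 sub r3 <- r2,r3: IF@3 ID@4 stall=1 (RAW on I0.r3 (WB@5)) EX@6 MEM@7 WB@8
I3 sub r4 <- r2,r2: IF@4 ID@6 stall=0 (-) EX@7 MEM@8 WB@9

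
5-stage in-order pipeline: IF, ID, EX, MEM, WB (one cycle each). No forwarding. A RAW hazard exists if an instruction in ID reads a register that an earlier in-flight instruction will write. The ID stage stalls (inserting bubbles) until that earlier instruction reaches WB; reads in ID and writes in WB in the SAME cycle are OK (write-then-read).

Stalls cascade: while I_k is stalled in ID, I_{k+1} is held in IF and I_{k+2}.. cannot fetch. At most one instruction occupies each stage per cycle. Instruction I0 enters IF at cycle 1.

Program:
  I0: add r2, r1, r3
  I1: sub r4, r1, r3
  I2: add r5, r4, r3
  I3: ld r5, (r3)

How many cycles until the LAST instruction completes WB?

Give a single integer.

Answer: 10

Derivation:
I0 add r2 <- r1,r3: IF@1 ID@2 stall=0 (-) EX@3 MEM@4 WB@5
I1 sub r4 <- r1,r3: IF@2 ID@3 stall=0 (-) EX@4 MEM@5 WB@6
I2 add r5 <- r4,r3: IF@3 ID@4 stall=2 (RAW on I1.r4 (WB@6)) EX@7 MEM@8 WB@9
I3 ld r5 <- r3: IF@4 ID@7 stall=0 (-) EX@8 MEM@9 WB@10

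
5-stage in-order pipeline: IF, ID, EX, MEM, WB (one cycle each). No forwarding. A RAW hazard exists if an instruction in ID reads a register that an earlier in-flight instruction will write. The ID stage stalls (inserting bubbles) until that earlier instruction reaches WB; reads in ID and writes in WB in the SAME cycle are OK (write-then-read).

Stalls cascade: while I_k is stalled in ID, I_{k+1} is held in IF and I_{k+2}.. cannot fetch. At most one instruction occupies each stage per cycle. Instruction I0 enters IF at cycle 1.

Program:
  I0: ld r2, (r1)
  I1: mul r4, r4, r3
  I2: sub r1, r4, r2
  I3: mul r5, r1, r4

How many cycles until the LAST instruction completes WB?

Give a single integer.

Answer: 12

Derivation:
I0 ld r2 <- r1: IF@1 ID@2 stall=0 (-) EX@3 MEM@4 WB@5
I1 mul r4 <- r4,r3: IF@2 ID@3 stall=0 (-) EX@4 MEM@5 WB@6
I2 sub r1 <- r4,r2: IF@3 ID@4 stall=2 (RAW on I1.r4 (WB@6)) EX@7 MEM@8 WB@9
I3 mul r5 <- r1,r4: IF@4 ID@7 stall=2 (RAW on I2.r1 (WB@9)) EX@10 MEM@11 WB@12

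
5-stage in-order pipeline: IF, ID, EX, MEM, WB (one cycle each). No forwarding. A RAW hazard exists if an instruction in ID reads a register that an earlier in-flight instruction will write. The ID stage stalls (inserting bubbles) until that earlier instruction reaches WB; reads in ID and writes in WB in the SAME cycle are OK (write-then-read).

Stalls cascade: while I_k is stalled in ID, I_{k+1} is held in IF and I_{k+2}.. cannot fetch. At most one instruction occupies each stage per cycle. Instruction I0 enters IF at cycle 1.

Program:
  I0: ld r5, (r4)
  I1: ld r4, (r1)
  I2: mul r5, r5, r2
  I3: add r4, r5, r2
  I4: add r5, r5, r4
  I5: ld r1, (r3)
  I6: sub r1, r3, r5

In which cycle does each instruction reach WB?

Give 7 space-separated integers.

I0 ld r5 <- r4: IF@1 ID@2 stall=0 (-) EX@3 MEM@4 WB@5
I1 ld r4 <- r1: IF@2 ID@3 stall=0 (-) EX@4 MEM@5 WB@6
I2 mul r5 <- r5,r2: IF@3 ID@4 stall=1 (RAW on I0.r5 (WB@5)) EX@6 MEM@7 WB@8
I3 add r4 <- r5,r2: IF@4 ID@6 stall=2 (RAW on I2.r5 (WB@8)) EX@9 MEM@10 WB@11
I4 add r5 <- r5,r4: IF@6 ID@9 stall=2 (RAW on I3.r4 (WB@11)) EX@12 MEM@13 WB@14
I5 ld r1 <- r3: IF@9 ID@12 stall=0 (-) EX@13 MEM@14 WB@15
I6 sub r1 <- r3,r5: IF@12 ID@13 stall=1 (RAW on I4.r5 (WB@14)) EX@15 MEM@16 WB@17

Answer: 5 6 8 11 14 15 17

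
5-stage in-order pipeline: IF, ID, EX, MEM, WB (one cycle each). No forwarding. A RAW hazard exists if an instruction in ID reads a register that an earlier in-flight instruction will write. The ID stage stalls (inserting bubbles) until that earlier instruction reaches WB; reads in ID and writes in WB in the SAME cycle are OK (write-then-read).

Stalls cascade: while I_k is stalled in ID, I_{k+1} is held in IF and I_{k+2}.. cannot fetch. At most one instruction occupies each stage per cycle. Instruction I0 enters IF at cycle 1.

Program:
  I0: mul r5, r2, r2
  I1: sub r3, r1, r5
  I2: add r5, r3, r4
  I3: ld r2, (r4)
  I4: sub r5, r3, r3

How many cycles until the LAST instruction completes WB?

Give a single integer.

I0 mul r5 <- r2,r2: IF@1 ID@2 stall=0 (-) EX@3 MEM@4 WB@5
I1 sub r3 <- r1,r5: IF@2 ID@3 stall=2 (RAW on I0.r5 (WB@5)) EX@6 MEM@7 WB@8
I2 add r5 <- r3,r4: IF@3 ID@6 stall=2 (RAW on I1.r3 (WB@8)) EX@9 MEM@10 WB@11
I3 ld r2 <- r4: IF@6 ID@9 stall=0 (-) EX@10 MEM@11 WB@12
I4 sub r5 <- r3,r3: IF@9 ID@10 stall=0 (-) EX@11 MEM@12 WB@13

Answer: 13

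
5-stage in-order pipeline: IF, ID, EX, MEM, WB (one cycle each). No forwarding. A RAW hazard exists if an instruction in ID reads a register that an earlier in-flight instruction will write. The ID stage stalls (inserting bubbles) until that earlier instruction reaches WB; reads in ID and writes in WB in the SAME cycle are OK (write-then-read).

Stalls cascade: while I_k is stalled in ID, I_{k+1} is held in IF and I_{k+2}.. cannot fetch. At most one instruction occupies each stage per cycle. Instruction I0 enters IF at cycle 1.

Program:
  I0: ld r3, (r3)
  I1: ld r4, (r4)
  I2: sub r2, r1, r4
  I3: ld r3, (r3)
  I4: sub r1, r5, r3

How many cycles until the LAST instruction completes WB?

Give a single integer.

I0 ld r3 <- r3: IF@1 ID@2 stall=0 (-) EX@3 MEM@4 WB@5
I1 ld r4 <- r4: IF@2 ID@3 stall=0 (-) EX@4 MEM@5 WB@6
I2 sub r2 <- r1,r4: IF@3 ID@4 stall=2 (RAW on I1.r4 (WB@6)) EX@7 MEM@8 WB@9
I3 ld r3 <- r3: IF@4 ID@7 stall=0 (-) EX@8 MEM@9 WB@10
I4 sub r1 <- r5,r3: IF@7 ID@8 stall=2 (RAW on I3.r3 (WB@10)) EX@11 MEM@12 WB@13

Answer: 13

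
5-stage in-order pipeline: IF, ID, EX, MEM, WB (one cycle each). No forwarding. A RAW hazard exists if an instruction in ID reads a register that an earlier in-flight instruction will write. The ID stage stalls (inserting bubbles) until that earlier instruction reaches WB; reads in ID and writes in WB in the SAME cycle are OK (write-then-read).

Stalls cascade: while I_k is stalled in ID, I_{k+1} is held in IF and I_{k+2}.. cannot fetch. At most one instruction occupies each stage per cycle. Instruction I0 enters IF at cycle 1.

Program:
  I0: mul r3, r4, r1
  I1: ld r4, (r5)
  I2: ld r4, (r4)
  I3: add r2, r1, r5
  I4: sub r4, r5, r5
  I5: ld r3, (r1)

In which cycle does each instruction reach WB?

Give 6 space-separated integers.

Answer: 5 6 9 10 11 12

Derivation:
I0 mul r3 <- r4,r1: IF@1 ID@2 stall=0 (-) EX@3 MEM@4 WB@5
I1 ld r4 <- r5: IF@2 ID@3 stall=0 (-) EX@4 MEM@5 WB@6
I2 ld r4 <- r4: IF@3 ID@4 stall=2 (RAW on I1.r4 (WB@6)) EX@7 MEM@8 WB@9
I3 add r2 <- r1,r5: IF@4 ID@7 stall=0 (-) EX@8 MEM@9 WB@10
I4 sub r4 <- r5,r5: IF@7 ID@8 stall=0 (-) EX@9 MEM@10 WB@11
I5 ld r3 <- r1: IF@8 ID@9 stall=0 (-) EX@10 MEM@11 WB@12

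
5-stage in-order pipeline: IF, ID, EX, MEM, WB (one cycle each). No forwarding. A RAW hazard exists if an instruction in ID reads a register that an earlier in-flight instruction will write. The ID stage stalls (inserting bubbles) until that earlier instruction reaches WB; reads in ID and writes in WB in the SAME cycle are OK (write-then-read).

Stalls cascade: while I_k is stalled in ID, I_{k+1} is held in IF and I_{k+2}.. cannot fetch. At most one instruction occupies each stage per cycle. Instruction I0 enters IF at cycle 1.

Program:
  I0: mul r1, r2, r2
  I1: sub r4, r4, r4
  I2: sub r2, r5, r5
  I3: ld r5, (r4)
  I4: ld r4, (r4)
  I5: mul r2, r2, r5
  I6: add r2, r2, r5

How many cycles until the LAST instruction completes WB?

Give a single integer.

I0 mul r1 <- r2,r2: IF@1 ID@2 stall=0 (-) EX@3 MEM@4 WB@5
I1 sub r4 <- r4,r4: IF@2 ID@3 stall=0 (-) EX@4 MEM@5 WB@6
I2 sub r2 <- r5,r5: IF@3 ID@4 stall=0 (-) EX@5 MEM@6 WB@7
I3 ld r5 <- r4: IF@4 ID@5 stall=1 (RAW on I1.r4 (WB@6)) EX@7 MEM@8 WB@9
I4 ld r4 <- r4: IF@5 ID@7 stall=0 (-) EX@8 MEM@9 WB@10
I5 mul r2 <- r2,r5: IF@7 ID@8 stall=1 (RAW on I3.r5 (WB@9)) EX@10 MEM@11 WB@12
I6 add r2 <- r2,r5: IF@8 ID@10 stall=2 (RAW on I5.r2 (WB@12)) EX@13 MEM@14 WB@15

Answer: 15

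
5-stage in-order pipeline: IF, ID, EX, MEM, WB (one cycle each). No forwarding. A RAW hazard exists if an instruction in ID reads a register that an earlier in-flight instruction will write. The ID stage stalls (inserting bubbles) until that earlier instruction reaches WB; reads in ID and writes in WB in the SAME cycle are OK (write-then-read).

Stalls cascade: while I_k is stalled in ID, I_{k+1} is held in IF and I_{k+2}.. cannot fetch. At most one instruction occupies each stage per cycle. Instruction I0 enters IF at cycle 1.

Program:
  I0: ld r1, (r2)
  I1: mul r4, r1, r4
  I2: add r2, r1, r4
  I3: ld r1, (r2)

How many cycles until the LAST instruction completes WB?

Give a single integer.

I0 ld r1 <- r2: IF@1 ID@2 stall=0 (-) EX@3 MEM@4 WB@5
I1 mul r4 <- r1,r4: IF@2 ID@3 stall=2 (RAW on I0.r1 (WB@5)) EX@6 MEM@7 WB@8
I2 add r2 <- r1,r4: IF@3 ID@6 stall=2 (RAW on I1.r4 (WB@8)) EX@9 MEM@10 WB@11
I3 ld r1 <- r2: IF@6 ID@9 stall=2 (RAW on I2.r2 (WB@11)) EX@12 MEM@13 WB@14

Answer: 14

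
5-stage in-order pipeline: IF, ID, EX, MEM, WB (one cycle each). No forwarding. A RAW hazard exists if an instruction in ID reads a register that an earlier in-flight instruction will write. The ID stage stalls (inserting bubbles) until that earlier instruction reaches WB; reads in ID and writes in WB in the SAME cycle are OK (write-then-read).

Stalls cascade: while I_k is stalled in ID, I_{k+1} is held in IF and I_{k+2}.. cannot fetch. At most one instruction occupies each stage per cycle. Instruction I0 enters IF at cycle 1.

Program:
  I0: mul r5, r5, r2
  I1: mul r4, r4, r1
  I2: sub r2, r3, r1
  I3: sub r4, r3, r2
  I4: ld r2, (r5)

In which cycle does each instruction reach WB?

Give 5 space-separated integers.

I0 mul r5 <- r5,r2: IF@1 ID@2 stall=0 (-) EX@3 MEM@4 WB@5
I1 mul r4 <- r4,r1: IF@2 ID@3 stall=0 (-) EX@4 MEM@5 WB@6
I2 sub r2 <- r3,r1: IF@3 ID@4 stall=0 (-) EX@5 MEM@6 WB@7
I3 sub r4 <- r3,r2: IF@4 ID@5 stall=2 (RAW on I2.r2 (WB@7)) EX@8 MEM@9 WB@10
I4 ld r2 <- r5: IF@5 ID@8 stall=0 (-) EX@9 MEM@10 WB@11

Answer: 5 6 7 10 11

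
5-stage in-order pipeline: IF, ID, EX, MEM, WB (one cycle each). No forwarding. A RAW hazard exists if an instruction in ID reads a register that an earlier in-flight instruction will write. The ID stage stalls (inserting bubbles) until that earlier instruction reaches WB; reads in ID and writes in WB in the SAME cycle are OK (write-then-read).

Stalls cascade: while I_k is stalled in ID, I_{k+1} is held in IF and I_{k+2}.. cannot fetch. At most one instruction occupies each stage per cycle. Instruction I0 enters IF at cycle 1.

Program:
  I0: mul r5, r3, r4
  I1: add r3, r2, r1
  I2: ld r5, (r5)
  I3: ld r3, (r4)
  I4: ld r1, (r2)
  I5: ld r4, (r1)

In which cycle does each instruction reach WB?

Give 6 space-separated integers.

Answer: 5 6 8 9 10 13

Derivation:
I0 mul r5 <- r3,r4: IF@1 ID@2 stall=0 (-) EX@3 MEM@4 WB@5
I1 add r3 <- r2,r1: IF@2 ID@3 stall=0 (-) EX@4 MEM@5 WB@6
I2 ld r5 <- r5: IF@3 ID@4 stall=1 (RAW on I0.r5 (WB@5)) EX@6 MEM@7 WB@8
I3 ld r3 <- r4: IF@4 ID@6 stall=0 (-) EX@7 MEM@8 WB@9
I4 ld r1 <- r2: IF@6 ID@7 stall=0 (-) EX@8 MEM@9 WB@10
I5 ld r4 <- r1: IF@7 ID@8 stall=2 (RAW on I4.r1 (WB@10)) EX@11 MEM@12 WB@13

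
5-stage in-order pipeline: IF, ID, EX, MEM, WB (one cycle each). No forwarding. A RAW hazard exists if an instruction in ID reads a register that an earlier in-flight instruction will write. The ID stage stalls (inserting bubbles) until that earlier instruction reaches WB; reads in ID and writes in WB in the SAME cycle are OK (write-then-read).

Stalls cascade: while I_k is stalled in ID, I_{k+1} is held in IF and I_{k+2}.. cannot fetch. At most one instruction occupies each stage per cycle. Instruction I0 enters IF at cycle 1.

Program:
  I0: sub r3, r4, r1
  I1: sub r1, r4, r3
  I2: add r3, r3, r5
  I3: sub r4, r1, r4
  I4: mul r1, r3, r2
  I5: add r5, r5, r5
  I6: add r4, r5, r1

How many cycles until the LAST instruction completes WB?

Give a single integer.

Answer: 16

Derivation:
I0 sub r3 <- r4,r1: IF@1 ID@2 stall=0 (-) EX@3 MEM@4 WB@5
I1 sub r1 <- r4,r3: IF@2 ID@3 stall=2 (RAW on I0.r3 (WB@5)) EX@6 MEM@7 WB@8
I2 add r3 <- r3,r5: IF@3 ID@6 stall=0 (-) EX@7 MEM@8 WB@9
I3 sub r4 <- r1,r4: IF@6 ID@7 stall=1 (RAW on I1.r1 (WB@8)) EX@9 MEM@10 WB@11
I4 mul r1 <- r3,r2: IF@7 ID@9 stall=0 (-) EX@10 MEM@11 WB@12
I5 add r5 <- r5,r5: IF@9 ID@10 stall=0 (-) EX@11 MEM@12 WB@13
I6 add r4 <- r5,r1: IF@10 ID@11 stall=2 (RAW on I5.r5 (WB@13)) EX@14 MEM@15 WB@16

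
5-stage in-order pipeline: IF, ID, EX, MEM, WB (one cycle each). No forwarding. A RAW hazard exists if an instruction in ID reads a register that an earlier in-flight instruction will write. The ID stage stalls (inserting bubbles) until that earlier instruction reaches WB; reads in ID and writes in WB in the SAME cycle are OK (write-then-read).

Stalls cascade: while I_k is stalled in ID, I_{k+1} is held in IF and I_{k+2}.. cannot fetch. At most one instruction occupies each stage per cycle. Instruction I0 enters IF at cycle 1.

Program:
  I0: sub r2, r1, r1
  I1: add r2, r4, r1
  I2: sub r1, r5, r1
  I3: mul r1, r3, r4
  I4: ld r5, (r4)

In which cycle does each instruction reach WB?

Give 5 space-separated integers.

I0 sub r2 <- r1,r1: IF@1 ID@2 stall=0 (-) EX@3 MEM@4 WB@5
I1 add r2 <- r4,r1: IF@2 ID@3 stall=0 (-) EX@4 MEM@5 WB@6
I2 sub r1 <- r5,r1: IF@3 ID@4 stall=0 (-) EX@5 MEM@6 WB@7
I3 mul r1 <- r3,r4: IF@4 ID@5 stall=0 (-) EX@6 MEM@7 WB@8
I4 ld r5 <- r4: IF@5 ID@6 stall=0 (-) EX@7 MEM@8 WB@9

Answer: 5 6 7 8 9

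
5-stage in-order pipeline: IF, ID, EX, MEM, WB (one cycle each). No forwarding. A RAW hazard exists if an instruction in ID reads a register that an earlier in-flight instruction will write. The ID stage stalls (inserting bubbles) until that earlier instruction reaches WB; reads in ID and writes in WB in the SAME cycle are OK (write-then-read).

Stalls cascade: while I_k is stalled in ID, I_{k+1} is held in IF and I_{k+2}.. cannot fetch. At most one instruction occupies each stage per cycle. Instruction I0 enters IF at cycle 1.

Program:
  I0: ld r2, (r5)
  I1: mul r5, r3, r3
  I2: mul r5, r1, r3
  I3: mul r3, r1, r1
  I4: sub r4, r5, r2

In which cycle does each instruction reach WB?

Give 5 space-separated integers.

Answer: 5 6 7 8 10

Derivation:
I0 ld r2 <- r5: IF@1 ID@2 stall=0 (-) EX@3 MEM@4 WB@5
I1 mul r5 <- r3,r3: IF@2 ID@3 stall=0 (-) EX@4 MEM@5 WB@6
I2 mul r5 <- r1,r3: IF@3 ID@4 stall=0 (-) EX@5 MEM@6 WB@7
I3 mul r3 <- r1,r1: IF@4 ID@5 stall=0 (-) EX@6 MEM@7 WB@8
I4 sub r4 <- r5,r2: IF@5 ID@6 stall=1 (RAW on I2.r5 (WB@7)) EX@8 MEM@9 WB@10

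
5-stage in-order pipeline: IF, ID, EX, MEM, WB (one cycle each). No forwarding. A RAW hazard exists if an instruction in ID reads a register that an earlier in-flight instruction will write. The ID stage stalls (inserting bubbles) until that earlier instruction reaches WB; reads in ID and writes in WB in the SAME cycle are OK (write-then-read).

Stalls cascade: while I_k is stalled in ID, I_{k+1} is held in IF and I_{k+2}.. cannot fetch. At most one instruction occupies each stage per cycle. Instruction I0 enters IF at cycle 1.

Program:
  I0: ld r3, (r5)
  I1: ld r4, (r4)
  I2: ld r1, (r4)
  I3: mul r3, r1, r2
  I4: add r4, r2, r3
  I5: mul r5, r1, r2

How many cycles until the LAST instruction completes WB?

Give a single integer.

Answer: 16

Derivation:
I0 ld r3 <- r5: IF@1 ID@2 stall=0 (-) EX@3 MEM@4 WB@5
I1 ld r4 <- r4: IF@2 ID@3 stall=0 (-) EX@4 MEM@5 WB@6
I2 ld r1 <- r4: IF@3 ID@4 stall=2 (RAW on I1.r4 (WB@6)) EX@7 MEM@8 WB@9
I3 mul r3 <- r1,r2: IF@4 ID@7 stall=2 (RAW on I2.r1 (WB@9)) EX@10 MEM@11 WB@12
I4 add r4 <- r2,r3: IF@7 ID@10 stall=2 (RAW on I3.r3 (WB@12)) EX@13 MEM@14 WB@15
I5 mul r5 <- r1,r2: IF@10 ID@13 stall=0 (-) EX@14 MEM@15 WB@16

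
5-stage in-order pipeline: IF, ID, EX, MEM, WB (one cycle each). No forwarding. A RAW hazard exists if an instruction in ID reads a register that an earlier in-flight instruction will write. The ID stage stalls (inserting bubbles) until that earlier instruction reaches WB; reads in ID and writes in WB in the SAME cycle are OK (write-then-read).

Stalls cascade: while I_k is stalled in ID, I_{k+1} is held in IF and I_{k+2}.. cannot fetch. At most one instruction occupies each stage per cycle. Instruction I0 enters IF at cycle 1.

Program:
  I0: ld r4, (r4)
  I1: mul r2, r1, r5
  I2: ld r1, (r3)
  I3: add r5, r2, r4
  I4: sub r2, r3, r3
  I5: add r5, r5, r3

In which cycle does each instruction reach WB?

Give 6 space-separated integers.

Answer: 5 6 7 9 10 12

Derivation:
I0 ld r4 <- r4: IF@1 ID@2 stall=0 (-) EX@3 MEM@4 WB@5
I1 mul r2 <- r1,r5: IF@2 ID@3 stall=0 (-) EX@4 MEM@5 WB@6
I2 ld r1 <- r3: IF@3 ID@4 stall=0 (-) EX@5 MEM@6 WB@7
I3 add r5 <- r2,r4: IF@4 ID@5 stall=1 (RAW on I1.r2 (WB@6)) EX@7 MEM@8 WB@9
I4 sub r2 <- r3,r3: IF@5 ID@7 stall=0 (-) EX@8 MEM@9 WB@10
I5 add r5 <- r5,r3: IF@7 ID@8 stall=1 (RAW on I3.r5 (WB@9)) EX@10 MEM@11 WB@12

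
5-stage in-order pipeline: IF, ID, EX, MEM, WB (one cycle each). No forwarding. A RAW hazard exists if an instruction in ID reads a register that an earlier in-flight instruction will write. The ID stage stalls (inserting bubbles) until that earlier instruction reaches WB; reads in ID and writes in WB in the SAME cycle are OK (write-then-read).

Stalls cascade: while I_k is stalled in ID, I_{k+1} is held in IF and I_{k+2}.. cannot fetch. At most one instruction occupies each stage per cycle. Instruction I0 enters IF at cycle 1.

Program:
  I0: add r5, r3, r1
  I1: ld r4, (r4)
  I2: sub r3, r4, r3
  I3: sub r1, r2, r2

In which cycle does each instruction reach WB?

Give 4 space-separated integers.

I0 add r5 <- r3,r1: IF@1 ID@2 stall=0 (-) EX@3 MEM@4 WB@5
I1 ld r4 <- r4: IF@2 ID@3 stall=0 (-) EX@4 MEM@5 WB@6
I2 sub r3 <- r4,r3: IF@3 ID@4 stall=2 (RAW on I1.r4 (WB@6)) EX@7 MEM@8 WB@9
I3 sub r1 <- r2,r2: IF@4 ID@7 stall=0 (-) EX@8 MEM@9 WB@10

Answer: 5 6 9 10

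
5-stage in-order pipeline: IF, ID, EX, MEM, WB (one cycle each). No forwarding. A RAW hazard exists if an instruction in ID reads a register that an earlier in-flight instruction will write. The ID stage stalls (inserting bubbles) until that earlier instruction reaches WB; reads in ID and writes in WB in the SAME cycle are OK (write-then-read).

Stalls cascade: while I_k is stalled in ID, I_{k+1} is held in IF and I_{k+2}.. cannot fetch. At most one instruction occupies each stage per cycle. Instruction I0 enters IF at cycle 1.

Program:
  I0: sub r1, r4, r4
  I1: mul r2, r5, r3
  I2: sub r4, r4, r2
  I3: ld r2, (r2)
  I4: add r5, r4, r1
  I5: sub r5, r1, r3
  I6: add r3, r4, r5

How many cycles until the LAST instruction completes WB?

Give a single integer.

Answer: 16

Derivation:
I0 sub r1 <- r4,r4: IF@1 ID@2 stall=0 (-) EX@3 MEM@4 WB@5
I1 mul r2 <- r5,r3: IF@2 ID@3 stall=0 (-) EX@4 MEM@5 WB@6
I2 sub r4 <- r4,r2: IF@3 ID@4 stall=2 (RAW on I1.r2 (WB@6)) EX@7 MEM@8 WB@9
I3 ld r2 <- r2: IF@4 ID@7 stall=0 (-) EX@8 MEM@9 WB@10
I4 add r5 <- r4,r1: IF@7 ID@8 stall=1 (RAW on I2.r4 (WB@9)) EX@10 MEM@11 WB@12
I5 sub r5 <- r1,r3: IF@8 ID@10 stall=0 (-) EX@11 MEM@12 WB@13
I6 add r3 <- r4,r5: IF@10 ID@11 stall=2 (RAW on I5.r5 (WB@13)) EX@14 MEM@15 WB@16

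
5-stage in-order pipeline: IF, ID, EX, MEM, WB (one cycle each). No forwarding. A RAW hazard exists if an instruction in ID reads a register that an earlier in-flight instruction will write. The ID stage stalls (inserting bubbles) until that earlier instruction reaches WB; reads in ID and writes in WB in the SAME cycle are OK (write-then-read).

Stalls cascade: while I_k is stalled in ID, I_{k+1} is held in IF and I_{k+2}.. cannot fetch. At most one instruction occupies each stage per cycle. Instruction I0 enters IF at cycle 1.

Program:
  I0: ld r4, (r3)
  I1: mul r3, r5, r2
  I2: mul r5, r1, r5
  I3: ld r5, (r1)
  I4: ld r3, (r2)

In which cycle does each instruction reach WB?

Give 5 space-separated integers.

Answer: 5 6 7 8 9

Derivation:
I0 ld r4 <- r3: IF@1 ID@2 stall=0 (-) EX@3 MEM@4 WB@5
I1 mul r3 <- r5,r2: IF@2 ID@3 stall=0 (-) EX@4 MEM@5 WB@6
I2 mul r5 <- r1,r5: IF@3 ID@4 stall=0 (-) EX@5 MEM@6 WB@7
I3 ld r5 <- r1: IF@4 ID@5 stall=0 (-) EX@6 MEM@7 WB@8
I4 ld r3 <- r2: IF@5 ID@6 stall=0 (-) EX@7 MEM@8 WB@9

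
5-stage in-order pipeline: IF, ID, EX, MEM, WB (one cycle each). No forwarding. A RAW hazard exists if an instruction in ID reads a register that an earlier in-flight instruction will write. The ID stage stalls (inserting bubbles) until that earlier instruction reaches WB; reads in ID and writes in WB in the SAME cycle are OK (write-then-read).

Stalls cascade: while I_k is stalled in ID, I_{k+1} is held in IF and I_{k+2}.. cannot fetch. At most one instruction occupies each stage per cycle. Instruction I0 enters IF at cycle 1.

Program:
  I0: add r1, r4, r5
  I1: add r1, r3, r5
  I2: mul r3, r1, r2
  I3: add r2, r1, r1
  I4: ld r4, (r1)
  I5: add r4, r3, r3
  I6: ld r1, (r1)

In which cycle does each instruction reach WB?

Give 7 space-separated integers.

I0 add r1 <- r4,r5: IF@1 ID@2 stall=0 (-) EX@3 MEM@4 WB@5
I1 add r1 <- r3,r5: IF@2 ID@3 stall=0 (-) EX@4 MEM@5 WB@6
I2 mul r3 <- r1,r2: IF@3 ID@4 stall=2 (RAW on I1.r1 (WB@6)) EX@7 MEM@8 WB@9
I3 add r2 <- r1,r1: IF@4 ID@7 stall=0 (-) EX@8 MEM@9 WB@10
I4 ld r4 <- r1: IF@7 ID@8 stall=0 (-) EX@9 MEM@10 WB@11
I5 add r4 <- r3,r3: IF@8 ID@9 stall=0 (-) EX@10 MEM@11 WB@12
I6 ld r1 <- r1: IF@9 ID@10 stall=0 (-) EX@11 MEM@12 WB@13

Answer: 5 6 9 10 11 12 13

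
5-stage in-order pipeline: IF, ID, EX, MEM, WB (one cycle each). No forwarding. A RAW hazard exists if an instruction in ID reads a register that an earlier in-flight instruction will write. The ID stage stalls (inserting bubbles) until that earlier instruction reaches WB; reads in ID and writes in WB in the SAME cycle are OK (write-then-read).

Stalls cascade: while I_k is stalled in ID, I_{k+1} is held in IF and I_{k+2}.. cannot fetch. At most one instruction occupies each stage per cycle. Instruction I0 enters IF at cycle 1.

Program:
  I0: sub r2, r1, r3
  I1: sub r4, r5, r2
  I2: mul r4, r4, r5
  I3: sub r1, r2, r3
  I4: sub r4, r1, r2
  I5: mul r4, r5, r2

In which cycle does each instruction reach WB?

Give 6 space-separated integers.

Answer: 5 8 11 12 15 16

Derivation:
I0 sub r2 <- r1,r3: IF@1 ID@2 stall=0 (-) EX@3 MEM@4 WB@5
I1 sub r4 <- r5,r2: IF@2 ID@3 stall=2 (RAW on I0.r2 (WB@5)) EX@6 MEM@7 WB@8
I2 mul r4 <- r4,r5: IF@3 ID@6 stall=2 (RAW on I1.r4 (WB@8)) EX@9 MEM@10 WB@11
I3 sub r1 <- r2,r3: IF@6 ID@9 stall=0 (-) EX@10 MEM@11 WB@12
I4 sub r4 <- r1,r2: IF@9 ID@10 stall=2 (RAW on I3.r1 (WB@12)) EX@13 MEM@14 WB@15
I5 mul r4 <- r5,r2: IF@10 ID@13 stall=0 (-) EX@14 MEM@15 WB@16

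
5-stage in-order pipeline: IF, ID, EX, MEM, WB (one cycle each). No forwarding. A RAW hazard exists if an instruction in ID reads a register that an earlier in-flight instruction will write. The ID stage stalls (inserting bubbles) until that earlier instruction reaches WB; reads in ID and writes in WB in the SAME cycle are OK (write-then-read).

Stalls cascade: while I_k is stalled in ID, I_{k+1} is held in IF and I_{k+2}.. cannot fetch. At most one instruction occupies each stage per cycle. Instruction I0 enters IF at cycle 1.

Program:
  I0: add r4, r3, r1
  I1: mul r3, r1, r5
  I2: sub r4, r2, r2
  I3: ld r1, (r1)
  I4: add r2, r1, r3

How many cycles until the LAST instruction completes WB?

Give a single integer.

Answer: 11

Derivation:
I0 add r4 <- r3,r1: IF@1 ID@2 stall=0 (-) EX@3 MEM@4 WB@5
I1 mul r3 <- r1,r5: IF@2 ID@3 stall=0 (-) EX@4 MEM@5 WB@6
I2 sub r4 <- r2,r2: IF@3 ID@4 stall=0 (-) EX@5 MEM@6 WB@7
I3 ld r1 <- r1: IF@4 ID@5 stall=0 (-) EX@6 MEM@7 WB@8
I4 add r2 <- r1,r3: IF@5 ID@6 stall=2 (RAW on I3.r1 (WB@8)) EX@9 MEM@10 WB@11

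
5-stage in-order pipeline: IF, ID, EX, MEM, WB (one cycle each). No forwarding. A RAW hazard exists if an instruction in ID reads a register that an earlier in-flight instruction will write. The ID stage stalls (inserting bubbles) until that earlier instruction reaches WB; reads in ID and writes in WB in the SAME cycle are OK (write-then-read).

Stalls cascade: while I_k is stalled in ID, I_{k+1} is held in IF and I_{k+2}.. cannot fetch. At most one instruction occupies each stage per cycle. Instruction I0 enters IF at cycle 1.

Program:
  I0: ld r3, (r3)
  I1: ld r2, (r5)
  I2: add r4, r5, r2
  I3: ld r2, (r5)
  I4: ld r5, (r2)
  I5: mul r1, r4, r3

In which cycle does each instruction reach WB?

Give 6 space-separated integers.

I0 ld r3 <- r3: IF@1 ID@2 stall=0 (-) EX@3 MEM@4 WB@5
I1 ld r2 <- r5: IF@2 ID@3 stall=0 (-) EX@4 MEM@5 WB@6
I2 add r4 <- r5,r2: IF@3 ID@4 stall=2 (RAW on I1.r2 (WB@6)) EX@7 MEM@8 WB@9
I3 ld r2 <- r5: IF@4 ID@7 stall=0 (-) EX@8 MEM@9 WB@10
I4 ld r5 <- r2: IF@7 ID@8 stall=2 (RAW on I3.r2 (WB@10)) EX@11 MEM@12 WB@13
I5 mul r1 <- r4,r3: IF@8 ID@11 stall=0 (-) EX@12 MEM@13 WB@14

Answer: 5 6 9 10 13 14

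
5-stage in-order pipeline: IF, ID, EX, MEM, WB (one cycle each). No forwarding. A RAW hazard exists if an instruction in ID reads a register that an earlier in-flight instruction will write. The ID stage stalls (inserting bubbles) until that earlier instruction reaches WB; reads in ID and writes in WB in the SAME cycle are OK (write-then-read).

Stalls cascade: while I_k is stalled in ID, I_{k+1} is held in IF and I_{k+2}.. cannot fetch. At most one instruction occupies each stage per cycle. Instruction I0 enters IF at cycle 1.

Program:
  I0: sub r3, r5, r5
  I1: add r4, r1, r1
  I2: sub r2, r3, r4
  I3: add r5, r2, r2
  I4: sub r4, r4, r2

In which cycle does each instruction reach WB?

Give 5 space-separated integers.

Answer: 5 6 9 12 13

Derivation:
I0 sub r3 <- r5,r5: IF@1 ID@2 stall=0 (-) EX@3 MEM@4 WB@5
I1 add r4 <- r1,r1: IF@2 ID@3 stall=0 (-) EX@4 MEM@5 WB@6
I2 sub r2 <- r3,r4: IF@3 ID@4 stall=2 (RAW on I1.r4 (WB@6)) EX@7 MEM@8 WB@9
I3 add r5 <- r2,r2: IF@4 ID@7 stall=2 (RAW on I2.r2 (WB@9)) EX@10 MEM@11 WB@12
I4 sub r4 <- r4,r2: IF@7 ID@10 stall=0 (-) EX@11 MEM@12 WB@13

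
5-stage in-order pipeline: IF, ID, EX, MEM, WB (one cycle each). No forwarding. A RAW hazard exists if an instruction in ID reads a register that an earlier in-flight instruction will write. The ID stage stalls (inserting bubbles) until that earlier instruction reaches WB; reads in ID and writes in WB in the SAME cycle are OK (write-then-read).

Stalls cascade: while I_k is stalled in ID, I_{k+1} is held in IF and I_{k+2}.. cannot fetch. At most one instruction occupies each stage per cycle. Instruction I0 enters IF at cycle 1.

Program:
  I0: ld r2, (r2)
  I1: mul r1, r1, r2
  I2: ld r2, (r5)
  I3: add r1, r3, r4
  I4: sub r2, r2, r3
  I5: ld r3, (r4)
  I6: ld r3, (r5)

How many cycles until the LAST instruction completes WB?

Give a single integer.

Answer: 14

Derivation:
I0 ld r2 <- r2: IF@1 ID@2 stall=0 (-) EX@3 MEM@4 WB@5
I1 mul r1 <- r1,r2: IF@2 ID@3 stall=2 (RAW on I0.r2 (WB@5)) EX@6 MEM@7 WB@8
I2 ld r2 <- r5: IF@3 ID@6 stall=0 (-) EX@7 MEM@8 WB@9
I3 add r1 <- r3,r4: IF@6 ID@7 stall=0 (-) EX@8 MEM@9 WB@10
I4 sub r2 <- r2,r3: IF@7 ID@8 stall=1 (RAW on I2.r2 (WB@9)) EX@10 MEM@11 WB@12
I5 ld r3 <- r4: IF@8 ID@10 stall=0 (-) EX@11 MEM@12 WB@13
I6 ld r3 <- r5: IF@10 ID@11 stall=0 (-) EX@12 MEM@13 WB@14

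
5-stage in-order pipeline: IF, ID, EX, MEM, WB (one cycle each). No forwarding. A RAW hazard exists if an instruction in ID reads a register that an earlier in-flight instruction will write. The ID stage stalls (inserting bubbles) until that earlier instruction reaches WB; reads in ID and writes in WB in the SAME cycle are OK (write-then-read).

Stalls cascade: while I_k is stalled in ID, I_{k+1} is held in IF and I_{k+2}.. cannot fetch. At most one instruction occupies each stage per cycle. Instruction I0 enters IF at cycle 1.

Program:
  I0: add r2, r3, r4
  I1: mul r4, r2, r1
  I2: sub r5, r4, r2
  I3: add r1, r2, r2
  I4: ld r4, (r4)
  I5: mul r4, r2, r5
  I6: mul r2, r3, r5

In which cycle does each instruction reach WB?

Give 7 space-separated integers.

I0 add r2 <- r3,r4: IF@1 ID@2 stall=0 (-) EX@3 MEM@4 WB@5
I1 mul r4 <- r2,r1: IF@2 ID@3 stall=2 (RAW on I0.r2 (WB@5)) EX@6 MEM@7 WB@8
I2 sub r5 <- r4,r2: IF@3 ID@6 stall=2 (RAW on I1.r4 (WB@8)) EX@9 MEM@10 WB@11
I3 add r1 <- r2,r2: IF@6 ID@9 stall=0 (-) EX@10 MEM@11 WB@12
I4 ld r4 <- r4: IF@9 ID@10 stall=0 (-) EX@11 MEM@12 WB@13
I5 mul r4 <- r2,r5: IF@10 ID@11 stall=0 (-) EX@12 MEM@13 WB@14
I6 mul r2 <- r3,r5: IF@11 ID@12 stall=0 (-) EX@13 MEM@14 WB@15

Answer: 5 8 11 12 13 14 15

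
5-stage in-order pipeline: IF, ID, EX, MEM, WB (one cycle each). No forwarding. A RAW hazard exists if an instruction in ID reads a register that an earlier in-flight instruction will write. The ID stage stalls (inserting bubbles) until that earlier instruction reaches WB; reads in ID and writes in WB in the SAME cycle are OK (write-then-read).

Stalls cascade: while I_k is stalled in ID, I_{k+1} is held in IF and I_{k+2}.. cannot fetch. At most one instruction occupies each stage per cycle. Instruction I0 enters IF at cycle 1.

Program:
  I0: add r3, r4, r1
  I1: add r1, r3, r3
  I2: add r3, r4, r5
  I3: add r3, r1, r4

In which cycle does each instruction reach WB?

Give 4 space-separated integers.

I0 add r3 <- r4,r1: IF@1 ID@2 stall=0 (-) EX@3 MEM@4 WB@5
I1 add r1 <- r3,r3: IF@2 ID@3 stall=2 (RAW on I0.r3 (WB@5)) EX@6 MEM@7 WB@8
I2 add r3 <- r4,r5: IF@3 ID@6 stall=0 (-) EX@7 MEM@8 WB@9
I3 add r3 <- r1,r4: IF@6 ID@7 stall=1 (RAW on I1.r1 (WB@8)) EX@9 MEM@10 WB@11

Answer: 5 8 9 11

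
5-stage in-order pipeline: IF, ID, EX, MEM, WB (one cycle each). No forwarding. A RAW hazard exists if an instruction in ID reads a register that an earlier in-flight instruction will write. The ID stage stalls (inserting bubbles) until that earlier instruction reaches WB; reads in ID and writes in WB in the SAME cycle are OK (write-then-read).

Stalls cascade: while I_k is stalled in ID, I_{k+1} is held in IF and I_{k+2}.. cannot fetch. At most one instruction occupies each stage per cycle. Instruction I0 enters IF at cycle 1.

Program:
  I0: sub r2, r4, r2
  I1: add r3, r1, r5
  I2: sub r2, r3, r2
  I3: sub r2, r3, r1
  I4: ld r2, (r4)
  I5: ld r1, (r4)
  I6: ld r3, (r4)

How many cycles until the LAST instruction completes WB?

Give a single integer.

I0 sub r2 <- r4,r2: IF@1 ID@2 stall=0 (-) EX@3 MEM@4 WB@5
I1 add r3 <- r1,r5: IF@2 ID@3 stall=0 (-) EX@4 MEM@5 WB@6
I2 sub r2 <- r3,r2: IF@3 ID@4 stall=2 (RAW on I1.r3 (WB@6)) EX@7 MEM@8 WB@9
I3 sub r2 <- r3,r1: IF@4 ID@7 stall=0 (-) EX@8 MEM@9 WB@10
I4 ld r2 <- r4: IF@7 ID@8 stall=0 (-) EX@9 MEM@10 WB@11
I5 ld r1 <- r4: IF@8 ID@9 stall=0 (-) EX@10 MEM@11 WB@12
I6 ld r3 <- r4: IF@9 ID@10 stall=0 (-) EX@11 MEM@12 WB@13

Answer: 13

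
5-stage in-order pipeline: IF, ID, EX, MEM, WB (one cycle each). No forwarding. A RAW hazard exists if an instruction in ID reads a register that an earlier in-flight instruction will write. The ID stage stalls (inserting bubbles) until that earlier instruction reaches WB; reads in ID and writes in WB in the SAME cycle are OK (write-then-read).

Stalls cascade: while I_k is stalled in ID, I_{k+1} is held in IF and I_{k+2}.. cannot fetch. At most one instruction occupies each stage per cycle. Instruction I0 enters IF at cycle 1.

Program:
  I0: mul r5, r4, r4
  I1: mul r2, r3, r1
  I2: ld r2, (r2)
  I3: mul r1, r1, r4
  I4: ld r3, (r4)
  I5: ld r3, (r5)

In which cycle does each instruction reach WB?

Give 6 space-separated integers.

I0 mul r5 <- r4,r4: IF@1 ID@2 stall=0 (-) EX@3 MEM@4 WB@5
I1 mul r2 <- r3,r1: IF@2 ID@3 stall=0 (-) EX@4 MEM@5 WB@6
I2 ld r2 <- r2: IF@3 ID@4 stall=2 (RAW on I1.r2 (WB@6)) EX@7 MEM@8 WB@9
I3 mul r1 <- r1,r4: IF@4 ID@7 stall=0 (-) EX@8 MEM@9 WB@10
I4 ld r3 <- r4: IF@7 ID@8 stall=0 (-) EX@9 MEM@10 WB@11
I5 ld r3 <- r5: IF@8 ID@9 stall=0 (-) EX@10 MEM@11 WB@12

Answer: 5 6 9 10 11 12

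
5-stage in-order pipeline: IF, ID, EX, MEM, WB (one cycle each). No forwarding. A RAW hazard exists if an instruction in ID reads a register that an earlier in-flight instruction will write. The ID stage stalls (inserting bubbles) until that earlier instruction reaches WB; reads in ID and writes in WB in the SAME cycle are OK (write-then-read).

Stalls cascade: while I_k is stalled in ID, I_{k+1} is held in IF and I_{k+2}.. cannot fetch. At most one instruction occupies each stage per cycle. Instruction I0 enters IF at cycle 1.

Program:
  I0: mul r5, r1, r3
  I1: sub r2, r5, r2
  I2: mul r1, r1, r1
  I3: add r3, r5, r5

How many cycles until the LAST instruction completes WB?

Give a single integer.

I0 mul r5 <- r1,r3: IF@1 ID@2 stall=0 (-) EX@3 MEM@4 WB@5
I1 sub r2 <- r5,r2: IF@2 ID@3 stall=2 (RAW on I0.r5 (WB@5)) EX@6 MEM@7 WB@8
I2 mul r1 <- r1,r1: IF@3 ID@6 stall=0 (-) EX@7 MEM@8 WB@9
I3 add r3 <- r5,r5: IF@6 ID@7 stall=0 (-) EX@8 MEM@9 WB@10

Answer: 10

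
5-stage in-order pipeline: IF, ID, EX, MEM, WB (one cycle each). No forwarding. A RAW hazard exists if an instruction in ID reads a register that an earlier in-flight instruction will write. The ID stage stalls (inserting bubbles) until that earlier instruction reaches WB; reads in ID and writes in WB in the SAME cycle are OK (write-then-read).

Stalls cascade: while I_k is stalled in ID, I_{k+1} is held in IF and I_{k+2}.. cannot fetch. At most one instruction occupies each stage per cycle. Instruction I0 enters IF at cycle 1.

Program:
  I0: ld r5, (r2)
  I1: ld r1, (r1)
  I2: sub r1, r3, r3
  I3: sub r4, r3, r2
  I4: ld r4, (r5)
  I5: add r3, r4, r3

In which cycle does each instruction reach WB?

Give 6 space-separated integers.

Answer: 5 6 7 8 9 12

Derivation:
I0 ld r5 <- r2: IF@1 ID@2 stall=0 (-) EX@3 MEM@4 WB@5
I1 ld r1 <- r1: IF@2 ID@3 stall=0 (-) EX@4 MEM@5 WB@6
I2 sub r1 <- r3,r3: IF@3 ID@4 stall=0 (-) EX@5 MEM@6 WB@7
I3 sub r4 <- r3,r2: IF@4 ID@5 stall=0 (-) EX@6 MEM@7 WB@8
I4 ld r4 <- r5: IF@5 ID@6 stall=0 (-) EX@7 MEM@8 WB@9
I5 add r3 <- r4,r3: IF@6 ID@7 stall=2 (RAW on I4.r4 (WB@9)) EX@10 MEM@11 WB@12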